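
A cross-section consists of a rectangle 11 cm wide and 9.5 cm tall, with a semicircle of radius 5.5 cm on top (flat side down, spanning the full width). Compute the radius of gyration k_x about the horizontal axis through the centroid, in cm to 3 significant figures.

k_x ≈ 4.08 cm

Split into non-overlapping primitives; take the origin at the lower-left of the bounding box.
Rectangular body: 11 × 9.5, A = 104.5 cm², y = 4.75 cm, Ī = 785.93 cm⁴.
Semicircular cap: semicircle r = 5.5, A = 47.517 cm², y = 11.834 cm, Ī = 100.43 cm⁴.
Centroid: ȳ = ΣA·y / ΣA = 6.9644 cm.
Transfer each piece to the horizontal axis through the centroid using Ī + A·d² with d = y − 6.9644:
  rectangular body: d = -2.2144 cm → contributes +1298.3 cm⁴
  semicircular cap: d = 4.8699 cm → contributes +1227.3 cm⁴
Total I = 2525.7 cm⁴.
Radius of gyration: k = √(I/A) = √(2525.7 / 152.02) = 4.0761 cm.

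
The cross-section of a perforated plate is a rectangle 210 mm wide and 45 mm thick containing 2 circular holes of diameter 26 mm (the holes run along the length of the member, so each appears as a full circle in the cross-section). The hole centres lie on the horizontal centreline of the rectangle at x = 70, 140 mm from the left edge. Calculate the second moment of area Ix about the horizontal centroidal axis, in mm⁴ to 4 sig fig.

Decompose the section into non-overlapping parts with the origin at the bottom-left of its bounding rectangle.
Plate: 210 × 45, A = 9 450 mm², y = 22.5 mm, Ī = 1 594 688 mm⁴.
Hole 1 (subtracted): ⌀26, A = 530.929 mm², y = 22.5 mm, Ī = 22431.8 mm⁴.
Hole 2 (subtracted): ⌀26, A = 530.929 mm², y = 22.5 mm, Ī = 22431.8 mm⁴.
By symmetry the centroid is at mid-height, ȳ = 22.5 mm.
All pieces are centred on the horizontal centroidal axis, so I = ΣĪ (holes subtracted) = 1 549 824 mm⁴.

Ix ≈ 1.550 × 10⁶ mm⁴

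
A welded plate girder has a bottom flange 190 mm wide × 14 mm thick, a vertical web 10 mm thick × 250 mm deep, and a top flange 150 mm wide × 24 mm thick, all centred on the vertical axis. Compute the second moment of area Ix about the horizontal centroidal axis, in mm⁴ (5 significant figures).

Ix ≈ 1.2485 × 10⁸ mm⁴

Split into non-overlapping primitives; take the origin at the lower-left of the bounding box.
Bottom plate: 190 × 14, A = 2 660 mm², y = 7 mm, Ī = 43446.67 mm⁴.
Web plate: 10 × 250, A = 2 500 mm², y = 139 mm, Ī = 13 020 833 mm⁴.
Top plate: 150 × 24, A = 3 600 mm², y = 276 mm, Ī = 172 800 mm⁴.
Centroid: ȳ = ΣA·y / ΣA = 155.2192 mm.
Transfer each piece to the horizontal centroidal axis using Ī + A·d² with d = y − 155.2192:
  bottom plate: d = -148.2192 mm → contributes +58 480 787 mm⁴
  web plate: d = -16.21918 mm → contributes +13 678 488 mm⁴
  top plate: d = 120.7808 mm → contributes +52 689 625 mm⁴
Total I = 124 848 899 mm⁴.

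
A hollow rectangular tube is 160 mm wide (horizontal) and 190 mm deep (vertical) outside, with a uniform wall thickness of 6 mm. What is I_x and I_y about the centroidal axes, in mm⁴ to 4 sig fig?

I_x ≈ 2.190 × 10⁷ mm⁴, I_y ≈ 1.677 × 10⁷ mm⁴

Treat the section as a set of non-overlapping primitives; coordinates are from the bounding-box lower-left.
Outer rectangle: 160 × 190, A = 30 400 mm², y = 95 mm, Ī = 91 453 333 mm⁴.
Inner void (subtracted): 148 × 178, A = 26 344 mm², y = 95 mm, Ī = 69 556 941 mm⁴.
By symmetry the centroid is at mid-height, ȳ = 95 mm.
All pieces are centred on the centroidal x-axis, so I = ΣĪ (holes subtracted) = 21 896 392 mm⁴.
Repeating about the centroidal y-axis gives I_y = 16 766 752 mm⁴.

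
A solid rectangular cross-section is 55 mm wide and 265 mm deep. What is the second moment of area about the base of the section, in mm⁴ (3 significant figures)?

I_base ≈ 3.41 × 10⁸ mm⁴

The section: 55 × 265, A = 14 575 mm², y = 132.5 mm, Ī = 85 294 115 mm⁴.
Transfer it to the bottom edge using Ī + A·d² with d = y − 0:
  the section: d = 132.5 mm → contributes +341 176 458 mm⁴
Total I = 341 176 458 mm⁴.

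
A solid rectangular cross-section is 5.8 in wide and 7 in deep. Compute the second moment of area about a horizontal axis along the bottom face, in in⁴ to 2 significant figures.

I_base ≈ 660 in⁴

The section: 5.8 × 7, A = 40.6 in², y = 3.5 in, Ī = 165.8 in⁴.
Transfer it to the base of the section using Ī + A·d² with d = y − 0:
  the section: d = 3.5 in → contributes +663.1 in⁴
Total I = 663.1 in⁴.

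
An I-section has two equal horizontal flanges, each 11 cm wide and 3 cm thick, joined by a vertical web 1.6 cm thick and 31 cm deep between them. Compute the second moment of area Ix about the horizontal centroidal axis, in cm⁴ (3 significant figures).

Split into non-overlapping primitives; take the origin at the lower-left of the bounding box.
Bottom flange: 11 × 3, A = 33 cm², y = 1.5 cm, Ī = 24.75 cm⁴.
Web: 1.6 × 31, A = 49.6 cm², y = 18.5 cm, Ī = 3972.1 cm⁴.
Top flange: 11 × 3, A = 33 cm², y = 35.5 cm, Ī = 24.75 cm⁴.
By symmetry the centroid is at mid-height, ȳ = 18.5 cm.
Transfer each piece to the horizontal centroidal axis using Ī + A·d² with d = y − 18.5:
  bottom flange: d = -17 cm → contributes +9561.8 cm⁴
  web: d = 0 cm → contributes +3972.1 cm⁴
  top flange: d = 17 cm → contributes +9561.8 cm⁴
Total I = 23 096 cm⁴.

Ix ≈ 2.31 × 10⁴ cm⁴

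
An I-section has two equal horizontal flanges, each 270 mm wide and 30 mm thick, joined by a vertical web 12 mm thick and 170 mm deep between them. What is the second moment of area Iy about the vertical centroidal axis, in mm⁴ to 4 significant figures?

Iy ≈ 9.844 × 10⁷ mm⁴

Decompose the section into non-overlapping parts with the origin at the bottom-left of its bounding rectangle.
Bottom flange: 270 × 30, A = 8 100 mm², x = 135 mm, Ī = 49 207 500 mm⁴.
Web: 12 × 170, A = 2 040 mm², x = 135 mm, Ī = 24 480 mm⁴.
Top flange: 270 × 30, A = 8 100 mm², x = 135 mm, Ī = 49 207 500 mm⁴.
By symmetry the centroid is at mid-width, x̄ = 135 mm.
All pieces are centred on the vertical centroidal axis, so I = ΣĪ = 98 439 480 mm⁴.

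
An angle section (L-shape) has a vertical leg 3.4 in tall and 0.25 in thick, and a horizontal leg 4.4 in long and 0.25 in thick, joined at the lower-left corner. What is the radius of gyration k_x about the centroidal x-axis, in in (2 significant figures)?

k_x ≈ 1.0 in

Break the section into simple shapes (no overlaps), measuring from the bottom-left corner of the bounding box.
Vertical leg: 0.25 × 3.4, A = 0.85 in², y = 1.7 in, Ī = 0.8188 in⁴.
Horizontal leg (remainder): 4.15 × 0.25, A = 1.038 in², y = 0.125 in, Ī = 0.005404 in⁴.
Centroid: ȳ = ΣA·y / ΣA = 0.8343 in.
Transfer each piece to the centroidal x-axis using Ī + A·d² with d = y − 0.8343:
  vertical leg: d = 0.8657 in → contributes +1.456 in⁴
  horizontal leg (remainder): d = -0.7093 in → contributes +0.5273 in⁴
Total I = 1.983 in⁴.
Radius of gyration: k = √(I/A) = √(1.983 / 1.888) = 1.025 in.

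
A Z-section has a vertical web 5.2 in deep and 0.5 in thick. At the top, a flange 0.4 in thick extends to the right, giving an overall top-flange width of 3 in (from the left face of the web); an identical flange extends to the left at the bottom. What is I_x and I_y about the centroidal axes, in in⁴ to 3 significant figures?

Treat the section as a set of non-overlapping primitives; coordinates are from the bounding-box lower-left.
Web: 0.5 × 5.2, A = 2.6 in², y = 2.6 in, Ī = 5.8587 in⁴.
Top flange (beyond web): 2.5 × 0.4, A = 1 in², y = 5 in, Ī = 0.013333 in⁴.
Bottom flange (beyond web): 2.5 × 0.4, A = 1 in², y = 0.2 in, Ī = 0.013333 in⁴.
Centroid: ȳ = ΣA·y / ΣA = 2.6 in.
Transfer each piece to the centroidal x-axis using Ī + A·d² with d = y − 2.6:
  web: d = 0 in → contributes +5.8587 in⁴
  top flange (beyond web): d = 2.4 in → contributes +5.7733 in⁴
  bottom flange (beyond web): d = -2.4 in → contributes +5.7733 in⁴
Total I = 17.405 in⁴.
For the y-axis: x̄ = 2.75 in.
Repeating about the centroidal y-axis gives I_y = 5.5958 in⁴.

I_x ≈ 17.4 in⁴, I_y ≈ 5.60 in⁴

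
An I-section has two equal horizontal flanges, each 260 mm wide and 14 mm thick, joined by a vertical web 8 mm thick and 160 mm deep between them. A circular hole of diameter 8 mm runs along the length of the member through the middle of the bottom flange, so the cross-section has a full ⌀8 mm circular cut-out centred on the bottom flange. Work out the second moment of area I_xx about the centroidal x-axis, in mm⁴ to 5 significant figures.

Split into non-overlapping primitives; take the origin at the lower-left of the bounding box.
Bottom flange: 260 × 14, A = 3 640 mm², y = 7 mm, Ī = 59453.33 mm⁴.
Web: 8 × 160, A = 1 280 mm², y = 94 mm, Ī = 2 730 667 mm⁴.
Top flange: 260 × 14, A = 3 640 mm², y = 181 mm, Ī = 59453.33 mm⁴.
Hole (subtracted): ⌀8, A = 50.26548 mm², y = 7 mm, Ī = 201.0619 mm⁴.
Centroid: ȳ = ΣA·y / ΣA = 94.51389 mm.
Transfer each piece to the centroidal x-axis using Ī + A·d² with d = y − 94.51389:
  bottom flange: d = -87.51389 mm → contributes +27 937 054 mm⁴
  web: d = -0.5138935 mm → contributes +2 731 005 mm⁴
  top flange: d = 86.48611 mm → contributes +27 286 095 mm⁴
  hole: d = -87.51389 mm → contributes −385168.4 mm⁴
Total I = 57 568 986 mm⁴.

I_xx ≈ 5.7569 × 10⁷ mm⁴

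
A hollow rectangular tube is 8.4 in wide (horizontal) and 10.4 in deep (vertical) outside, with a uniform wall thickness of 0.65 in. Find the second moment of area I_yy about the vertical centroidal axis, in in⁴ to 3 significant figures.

Break the section into simple shapes (no overlaps), measuring from the bottom-left corner of the bounding box.
Outer rectangle: 8.4 × 10.4, A = 87.36 in², x = 4.2 in, Ī = 513.68 in⁴.
Inner void (subtracted): 7.1 × 9.1, A = 64.61 in², x = 4.2 in, Ī = 271.42 in⁴.
By symmetry the centroid is at mid-width, x̄ = 4.2 in.
All pieces are centred on the vertical centroidal axis, so I = ΣĪ (holes subtracted) = 242.26 in⁴.

I_yy ≈ 242 in⁴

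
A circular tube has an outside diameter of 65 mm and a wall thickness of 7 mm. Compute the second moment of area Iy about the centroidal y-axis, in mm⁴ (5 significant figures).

Decompose the section into non-overlapping parts with the origin at the bottom-left of its bounding rectangle.
Outer circle: ⌀65, A = 3318.307 mm², x = 32.5 mm, Ī = 876240.5 mm⁴.
Bore (subtracted): ⌀51, A = 2042.821 mm², x = 32.5 mm, Ī = 332 086 mm⁴.
By symmetry the centroid is at mid-width, x̄ = 32.5 mm.
All pieces are centred on the centroidal y-axis, so I = ΣĪ (holes subtracted) = 544154.5 mm⁴.

Iy ≈ 5.4415 × 10⁵ mm⁴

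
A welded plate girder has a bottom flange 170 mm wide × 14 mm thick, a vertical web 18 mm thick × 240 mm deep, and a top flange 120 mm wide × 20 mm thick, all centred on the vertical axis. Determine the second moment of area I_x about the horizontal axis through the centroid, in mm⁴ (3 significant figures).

Decompose the section into non-overlapping parts with the origin at the bottom-left of its bounding rectangle.
Bottom plate: 170 × 14, A = 2 380 mm², y = 7 mm, Ī = 38 873 mm⁴.
Web plate: 18 × 240, A = 4 320 mm², y = 134 mm, Ī = 20 736 000 mm⁴.
Top plate: 120 × 20, A = 2 400 mm², y = 264 mm, Ī = 80 000 mm⁴.
Centroid: ȳ = ΣA·y / ΣA = 135.07 mm.
Transfer each piece to the horizontal axis through the centroid using Ī + A·d² with d = y − 135.07:
  bottom plate: d = -128.07 mm → contributes +39 075 656 mm⁴
  web plate: d = -1.0703 mm → contributes +20 740 949 mm⁴
  top plate: d = 128.93 mm → contributes +39 974 864 mm⁴
Total I = 99 791 468 mm⁴.

I_x ≈ 9.98 × 10⁷ mm⁴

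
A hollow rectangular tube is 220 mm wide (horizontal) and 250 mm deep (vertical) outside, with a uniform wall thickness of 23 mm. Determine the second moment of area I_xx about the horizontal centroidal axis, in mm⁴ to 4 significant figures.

Decompose the section into non-overlapping parts with the origin at the bottom-left of its bounding rectangle.
Outer rectangle: 220 × 250, A = 55 000 mm², y = 125 mm, Ī = 286 458 333 mm⁴.
Inner void (subtracted): 174 × 204, A = 35 496 mm², y = 125 mm, Ī = 123 100 128 mm⁴.
By symmetry the centroid is at mid-height, ȳ = 125 mm.
All pieces are centred on the horizontal centroidal axis, so I = ΣĪ (holes subtracted) = 163 358 205 mm⁴.

I_xx ≈ 1.634 × 10⁸ mm⁴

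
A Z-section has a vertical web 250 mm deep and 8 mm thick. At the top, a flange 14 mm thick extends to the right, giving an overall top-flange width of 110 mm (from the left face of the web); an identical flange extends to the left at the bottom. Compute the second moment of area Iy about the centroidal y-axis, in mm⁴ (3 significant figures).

Break the section into simple shapes (no overlaps), measuring from the bottom-left corner of the bounding box.
Web: 8 × 250, A = 2 000 mm², x = 106 mm, Ī = 10 667 mm⁴.
Top flange (beyond web): 102 × 14, A = 1 428 mm², x = 161 mm, Ī = 1 238 076 mm⁴.
Bottom flange (beyond web): 102 × 14, A = 1 428 mm², x = 51 mm, Ī = 1 238 076 mm⁴.
Centroid: x̄ = ΣA·x / ΣA = 106 mm.
Transfer each piece to the centroidal y-axis using Ī + A·d² with d = x − 106:
  web: d = 0 mm → contributes +10 667 mm⁴
  top flange (beyond web): d = 55 mm → contributes +5 557 776 mm⁴
  bottom flange (beyond web): d = -55 mm → contributes +5 557 776 mm⁴
Total I = 11 126 219 mm⁴.

Iy ≈ 1.11 × 10⁷ mm⁴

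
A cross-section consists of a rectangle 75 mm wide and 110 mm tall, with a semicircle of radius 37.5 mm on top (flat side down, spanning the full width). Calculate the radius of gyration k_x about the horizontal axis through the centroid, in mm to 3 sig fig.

k_x ≈ 40.7 mm

Decompose the section into non-overlapping parts with the origin at the bottom-left of its bounding rectangle.
Rectangular body: 75 × 110, A = 8 250 mm², y = 55 mm, Ī = 8 318 750 mm⁴.
Semicircular cap: semicircle r = 37.5, A = 2208.9 mm², y = 125.92 mm, Ī = 217 049 mm⁴.
Centroid: ȳ = ΣA·y / ΣA = 69.977 mm.
Transfer each piece to the horizontal axis through the centroid using Ī + A·d² with d = y − 69.977:
  rectangular body: d = -14.977 mm → contributes +10 169 409 mm⁴
  semicircular cap: d = 55.938 mm → contributes +7 128 955 mm⁴
Total I = 17 298 364 mm⁴.
Radius of gyration: k = √(I/A) = √(17 298 364 / 10 459) = 40.669 mm.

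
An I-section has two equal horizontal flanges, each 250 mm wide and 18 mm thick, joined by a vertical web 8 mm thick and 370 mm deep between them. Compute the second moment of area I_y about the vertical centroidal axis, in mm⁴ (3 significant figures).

Decompose the section into non-overlapping parts with the origin at the bottom-left of its bounding rectangle.
Bottom flange: 250 × 18, A = 4 500 mm², x = 125 mm, Ī = 23 437 500 mm⁴.
Web: 8 × 370, A = 2 960 mm², x = 125 mm, Ī = 15 787 mm⁴.
Top flange: 250 × 18, A = 4 500 mm², x = 125 mm, Ī = 23 437 500 mm⁴.
By symmetry the centroid is at mid-width, x̄ = 125 mm.
All pieces are centred on the vertical centroidal axis, so I = ΣĪ = 46 890 787 mm⁴.

I_y ≈ 4.69 × 10⁷ mm⁴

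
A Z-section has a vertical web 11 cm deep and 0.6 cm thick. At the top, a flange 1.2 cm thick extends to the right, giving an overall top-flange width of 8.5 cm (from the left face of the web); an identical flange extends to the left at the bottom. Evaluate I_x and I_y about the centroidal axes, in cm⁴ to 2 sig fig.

I_x ≈ 520 cm⁴, I_y ≈ 440 cm⁴

Split into non-overlapping primitives; take the origin at the lower-left of the bounding box.
Web: 0.6 × 11, A = 6.6 cm², y = 5.5 cm, Ī = 66.55 cm⁴.
Top flange (beyond web): 7.9 × 1.2, A = 9.48 cm², y = 10.4 cm, Ī = 1.138 cm⁴.
Bottom flange (beyond web): 7.9 × 1.2, A = 9.48 cm², y = 0.6 cm, Ī = 1.138 cm⁴.
Centroid: ȳ = ΣA·y / ΣA = 5.5 cm.
Transfer each piece to the centroidal x-axis using Ī + A·d² with d = y − 5.5:
  web: d = 0 cm → contributes +66.55 cm⁴
  top flange (beyond web): d = 4.9 cm → contributes +228.8 cm⁴
  bottom flange (beyond web): d = -4.9 cm → contributes +228.8 cm⁴
Total I = 524.1 cm⁴.
For the y-axis: x̄ = 8.2 cm.
Repeating about the centroidal y-axis gives I_y = 441.3 cm⁴.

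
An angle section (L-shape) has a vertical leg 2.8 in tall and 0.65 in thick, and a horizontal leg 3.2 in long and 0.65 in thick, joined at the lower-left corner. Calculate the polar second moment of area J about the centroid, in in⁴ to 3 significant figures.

Split into non-overlapping primitives; take the origin at the lower-left of the bounding box.
Vertical leg: 0.65 × 2.8, A = 1.82 in², y = 1.4 in, Ī = 1.1891 in⁴.
Horizontal leg (remainder): 2.55 × 0.65, A = 1.6575 in², y = 0.325 in, Ī = 0.058358 in⁴.
Centroid: ȳ = ΣA·y / ΣA = 0.88762 in.
Transfer each piece to the centroidal x-axis using Ī + A·d² with d = y − 0.88762:
  vertical leg: d = 0.51238 in → contributes +1.6669 in⁴
  horizontal leg (remainder): d = -0.56262 in → contributes +0.58302 in⁴
Total I = 2.2499 in⁴.
For the y-axis: x̄ = 1.0876 in.
Repeating about the centroidal y-axis gives I_y = 3.183 in⁴.
Polar second moment: J = I_x + I_y = 5.4329 in⁴.

J ≈ 5.43 in⁴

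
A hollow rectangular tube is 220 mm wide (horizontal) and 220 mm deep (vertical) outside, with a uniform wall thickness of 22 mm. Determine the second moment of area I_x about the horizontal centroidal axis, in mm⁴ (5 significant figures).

Break the section into simple shapes (no overlaps), measuring from the bottom-left corner of the bounding box.
Outer rectangle: 220 × 220, A = 48 400 mm², y = 110 mm, Ī = 195 213 333 mm⁴.
Inner void (subtracted): 176 × 176, A = 30 976 mm², y = 110 mm, Ī = 79 959 381 mm⁴.
By symmetry the centroid is at mid-height, ȳ = 110 mm.
All pieces are centred on the horizontal centroidal axis, so I = ΣĪ (holes subtracted) = 115 253 952 mm⁴.

I_x ≈ 1.1525 × 10⁸ mm⁴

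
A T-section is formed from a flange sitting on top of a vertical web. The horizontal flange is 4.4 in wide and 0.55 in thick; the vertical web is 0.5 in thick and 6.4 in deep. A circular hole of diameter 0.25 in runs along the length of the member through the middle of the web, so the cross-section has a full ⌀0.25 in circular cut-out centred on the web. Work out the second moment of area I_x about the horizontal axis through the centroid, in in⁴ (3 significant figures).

Treat the section as a set of non-overlapping primitives; coordinates are from the bounding-box lower-left.
Flange: 4.4 × 0.55, A = 2.42 in², y = 6.675 in, Ī = 0.061004 in⁴.
Web: 0.5 × 6.4, A = 3.2 in², y = 3.2 in, Ī = 10.923 in⁴.
Hole (subtracted): ⌀0.25, A = 0.049087 in², y = 3.2 in, Ī = 0.00019175 in⁴.
Centroid: ȳ = ΣA·y / ΣA = 4.7095 in.
Transfer each piece to the horizontal axis through the centroid using Ī + A·d² with d = y − 4.7095:
  flange: d = 1.9655 in → contributes +9.4096 in⁴
  web: d = -1.5095 in → contributes +18.215 in⁴
  hole: d = -1.5095 in → contributes −0.11205 in⁴
Total I = 27.512 in⁴.

I_x ≈ 27.5 in⁴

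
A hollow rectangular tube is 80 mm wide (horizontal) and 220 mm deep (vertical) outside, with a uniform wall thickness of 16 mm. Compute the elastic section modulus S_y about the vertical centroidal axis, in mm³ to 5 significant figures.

S_y ≈ 1.9135 × 10⁵ mm³

Decompose the section into non-overlapping parts with the origin at the bottom-left of its bounding rectangle.
Outer rectangle: 80 × 220, A = 17 600 mm², x = 40 mm, Ī = 9 386 667 mm⁴.
Inner void (subtracted): 48 × 188, A = 9 024 mm², x = 40 mm, Ī = 1 732 608 mm⁴.
By symmetry the centroid is at mid-width, x̄ = 40 mm.
All pieces are centred on the vertical centroidal axis, so I = ΣĪ (holes subtracted) = 7 654 059 mm⁴.
Extreme fibre distance c = 40 mm; S = I/c = 191351.5 mm³.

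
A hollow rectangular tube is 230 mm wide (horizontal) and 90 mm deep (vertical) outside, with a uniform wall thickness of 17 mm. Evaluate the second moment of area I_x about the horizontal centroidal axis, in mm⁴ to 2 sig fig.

I_x ≈ 1.1 × 10⁷ mm⁴

Break the section into simple shapes (no overlaps), measuring from the bottom-left corner of the bounding box.
Outer rectangle: 230 × 90, A = 20 700 mm², y = 45 mm, Ī = 13 972 500 mm⁴.
Inner void (subtracted): 196 × 56, A = 10 976 mm², y = 45 mm, Ī = 2 868 395 mm⁴.
By symmetry the centroid is at mid-height, ȳ = 45 mm.
All pieces are centred on the horizontal centroidal axis, so I = ΣĪ (holes subtracted) = 11 104 105 mm⁴.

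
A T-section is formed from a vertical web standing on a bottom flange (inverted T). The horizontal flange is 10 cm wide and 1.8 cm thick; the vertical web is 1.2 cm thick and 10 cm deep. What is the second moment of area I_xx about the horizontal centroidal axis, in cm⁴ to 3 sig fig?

I_xx ≈ 355 cm⁴

Decompose the section into non-overlapping parts with the origin at the bottom-left of its bounding rectangle.
Flange: 10 × 1.8, A = 18 cm², y = 0.9 cm, Ī = 4.86 cm⁴.
Web: 1.2 × 10, A = 12 cm², y = 6.8 cm, Ī = 100 cm⁴.
Centroid: ȳ = ΣA·y / ΣA = 3.26 cm.
Transfer each piece to the horizontal centroidal axis using Ī + A·d² with d = y − 3.26:
  flange: d = -2.36 cm → contributes +105.11 cm⁴
  web: d = 3.54 cm → contributes +250.38 cm⁴
Total I = 355.49 cm⁴.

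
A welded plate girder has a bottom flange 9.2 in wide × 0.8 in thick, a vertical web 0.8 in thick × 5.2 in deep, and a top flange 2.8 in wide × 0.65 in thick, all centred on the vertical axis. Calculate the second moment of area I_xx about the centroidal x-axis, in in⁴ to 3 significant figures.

I_xx ≈ 70.6 in⁴

Break the section into simple shapes (no overlaps), measuring from the bottom-left corner of the bounding box.
Bottom plate: 9.2 × 0.8, A = 7.36 in², y = 0.4 in, Ī = 0.39253 in⁴.
Web plate: 0.8 × 5.2, A = 4.16 in², y = 3.4 in, Ī = 9.3739 in⁴.
Top plate: 2.8 × 0.65, A = 1.82 in², y = 6.325 in, Ī = 0.064079 in⁴.
Centroid: ȳ = ΣA·y / ΣA = 2.1439 in.
Transfer each piece to the centroidal x-axis using Ī + A·d² with d = y − 2.1439:
  bottom plate: d = -1.7439 in → contributes +22.775 in⁴
  web plate: d = 1.2561 in → contributes +15.938 in⁴
  top plate: d = 4.1811 in → contributes +31.881 in⁴
Total I = 70.594 in⁴.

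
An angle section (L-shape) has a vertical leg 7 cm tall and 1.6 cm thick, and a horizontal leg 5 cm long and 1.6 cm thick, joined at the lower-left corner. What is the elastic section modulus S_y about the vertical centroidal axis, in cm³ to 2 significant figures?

S_y ≈ 9.0 cm³

Treat the section as a set of non-overlapping primitives; coordinates are from the bounding-box lower-left.
Vertical leg: 1.6 × 7, A = 11.2 cm², x = 0.8 cm, Ī = 2.389 cm⁴.
Horizontal leg (remainder): 3.4 × 1.6, A = 5.44 cm², x = 3.3 cm, Ī = 5.241 cm⁴.
Centroid: x̄ = ΣA·x / ΣA = 1.617 cm.
Transfer each piece to the vertical centroidal axis using Ī + A·d² with d = x − 1.617:
  vertical leg: d = -0.8173 cm → contributes +9.871 cm⁴
  horizontal leg (remainder): d = 1.683 cm → contributes +20.64 cm⁴
Total I = 30.51 cm⁴.
Extreme fibre distance c = 3.383 cm; S = I/c = 9.021 cm³.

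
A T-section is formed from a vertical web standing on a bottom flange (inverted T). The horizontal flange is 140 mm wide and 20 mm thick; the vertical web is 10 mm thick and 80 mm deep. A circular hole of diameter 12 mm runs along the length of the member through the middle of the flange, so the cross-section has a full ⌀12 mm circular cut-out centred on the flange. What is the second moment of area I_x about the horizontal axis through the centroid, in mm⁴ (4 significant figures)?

Break the section into simple shapes (no overlaps), measuring from the bottom-left corner of the bounding box.
Flange: 140 × 20, A = 2 800 mm², y = 10 mm, Ī = 93333.3 mm⁴.
Web: 10 × 80, A = 800 mm², y = 60 mm, Ī = 426 667 mm⁴.
Hole (subtracted): ⌀12, A = 113.097 mm², y = 10 mm, Ī = 1017.88 mm⁴.
Centroid: ȳ = ΣA·y / ΣA = 21.4715 mm.
Transfer each piece to the horizontal axis through the centroid using Ī + A·d² with d = y − 21.4715:
  flange: d = -11.4715 mm → contributes +461 800 mm⁴
  web: d = 38.5285 mm → contributes +1 614 223 mm⁴
  hole: d = -11.4715 mm → contributes −15 901 mm⁴
Total I = 2 060 122 mm⁴.

I_x ≈ 2.060 × 10⁶ mm⁴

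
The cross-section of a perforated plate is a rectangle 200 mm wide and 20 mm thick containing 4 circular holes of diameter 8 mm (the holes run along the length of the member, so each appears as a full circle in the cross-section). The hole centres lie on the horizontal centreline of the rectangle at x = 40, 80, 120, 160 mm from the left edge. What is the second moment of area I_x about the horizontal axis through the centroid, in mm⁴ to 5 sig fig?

I_x ≈ 1.3253 × 10⁵ mm⁴

Treat the section as a set of non-overlapping primitives; coordinates are from the bounding-box lower-left.
Plate: 200 × 20, A = 4 000 mm², y = 10 mm, Ī = 133333.3 mm⁴.
Hole 1 (subtracted): ⌀8, A = 50.26548 mm², y = 10 mm, Ī = 201.0619 mm⁴.
Hole 2 (subtracted): ⌀8, A = 50.26548 mm², y = 10 mm, Ī = 201.0619 mm⁴.
Hole 3 (subtracted): ⌀8, A = 50.26548 mm², y = 10 mm, Ī = 201.0619 mm⁴.
Hole 4 (subtracted): ⌀8, A = 50.26548 mm², y = 10 mm, Ī = 201.0619 mm⁴.
By symmetry the centroid is at mid-height, ȳ = 10 mm.
All pieces are centred on the horizontal axis through the centroid, so I = ΣĪ (holes subtracted) = 132529.1 mm⁴.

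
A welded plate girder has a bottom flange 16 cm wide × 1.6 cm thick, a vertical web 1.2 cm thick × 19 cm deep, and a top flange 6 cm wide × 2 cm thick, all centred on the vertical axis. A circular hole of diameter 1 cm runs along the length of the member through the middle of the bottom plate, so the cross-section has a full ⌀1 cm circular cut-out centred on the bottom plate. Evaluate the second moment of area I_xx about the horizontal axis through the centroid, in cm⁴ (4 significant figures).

I_xx ≈ 4369 cm⁴

Split into non-overlapping primitives; take the origin at the lower-left of the bounding box.
Bottom plate: 16 × 1.6, A = 25.6 cm², y = 0.8 cm, Ī = 5.46133 cm⁴.
Web plate: 1.2 × 19, A = 22.8 cm², y = 11.1 cm, Ī = 685.9 cm⁴.
Top plate: 6 × 2, A = 12 cm², y = 21.6 cm, Ī = 4 cm⁴.
Hole (subtracted): ⌀1, A = 0.785398 cm², y = 0.8 cm, Ī = 0.0490874 cm⁴.
Centroid: ȳ = ΣA·y / ΣA = 8.9262 cm.
Transfer each piece to the horizontal axis through the centroid using Ī + A·d² with d = y − 8.9262:
  bottom plate: d = -8.1262 cm → contributes +1695.96 cm⁴
  web plate: d = 2.1738 cm → contributes +793.64 cm⁴
  top plate: d = 12.6738 cm → contributes +1931.5 cm⁴
  hole: d = -8.1262 cm → contributes −51.9129 cm⁴
Total I = 4369.19 cm⁴.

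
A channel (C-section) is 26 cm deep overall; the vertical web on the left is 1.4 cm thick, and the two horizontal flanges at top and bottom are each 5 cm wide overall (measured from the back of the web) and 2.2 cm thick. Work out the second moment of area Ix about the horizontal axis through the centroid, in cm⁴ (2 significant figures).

Split into non-overlapping primitives; take the origin at the lower-left of the bounding box.
Web: 1.4 × 26, A = 36.4 cm², y = 13 cm, Ī = 2 051 cm⁴.
Top flange (beyond web): 3.6 × 2.2, A = 7.92 cm², y = 24.9 cm, Ī = 3.194 cm⁴.
Bottom flange (beyond web): 3.6 × 2.2, A = 7.92 cm², y = 1.1 cm, Ī = 3.194 cm⁴.
By symmetry the centroid is at mid-height, ȳ = 13 cm.
Transfer each piece to the horizontal axis through the centroid using Ī + A·d² with d = y − 13:
  web: d = 0 cm → contributes +2 051 cm⁴
  top flange (beyond web): d = 11.9 cm → contributes +1 125 cm⁴
  bottom flange (beyond web): d = -11.9 cm → contributes +1 125 cm⁴
Total I = 4 300 cm⁴.

Ix ≈ 4300 cm⁴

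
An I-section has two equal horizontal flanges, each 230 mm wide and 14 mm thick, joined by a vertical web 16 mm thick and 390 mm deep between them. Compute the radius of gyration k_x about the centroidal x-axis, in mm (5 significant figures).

Break the section into simple shapes (no overlaps), measuring from the bottom-left corner of the bounding box.
Bottom flange: 230 × 14, A = 3 220 mm², y = 7 mm, Ī = 52593.33 mm⁴.
Web: 16 × 390, A = 6 240 mm², y = 209 mm, Ī = 79 092 000 mm⁴.
Top flange: 230 × 14, A = 3 220 mm², y = 411 mm, Ī = 52593.33 mm⁴.
By symmetry the centroid is at mid-height, ȳ = 209 mm.
Transfer each piece to the centroidal x-axis using Ī + A·d² with d = y − 209:
  bottom flange: d = -202 mm → contributes +131 441 473 mm⁴
  web: d = 0 mm → contributes +79 092 000 mm⁴
  top flange: d = 202 mm → contributes +131 441 473 mm⁴
Total I = 341 974 947 mm⁴.
Radius of gyration: k = √(I/A) = √(341 974 947 / 12 680) = 164.2243 mm.

k_x ≈ 164.22 mm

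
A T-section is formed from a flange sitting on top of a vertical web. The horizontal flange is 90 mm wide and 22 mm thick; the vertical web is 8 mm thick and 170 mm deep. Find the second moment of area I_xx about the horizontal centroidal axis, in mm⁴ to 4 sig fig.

Split into non-overlapping primitives; take the origin at the lower-left of the bounding box.
Flange: 90 × 22, A = 1 980 mm², y = 181 mm, Ī = 79 860 mm⁴.
Web: 8 × 170, A = 1 360 mm², y = 85 mm, Ī = 3 275 333 mm⁴.
Centroid: ȳ = ΣA·y / ΣA = 141.91 mm.
Transfer each piece to the horizontal centroidal axis using Ī + A·d² with d = y − 141.91:
  flange: d = 39.0898 mm → contributes +3 105 328 mm⁴
  web: d = -56.9102 mm → contributes +7 680 059 mm⁴
Total I = 10 785 386 mm⁴.

I_xx ≈ 1.079 × 10⁷ mm⁴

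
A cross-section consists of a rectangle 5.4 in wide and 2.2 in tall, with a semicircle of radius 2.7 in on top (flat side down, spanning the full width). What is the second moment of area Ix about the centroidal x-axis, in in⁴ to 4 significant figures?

Ix ≈ 40.04 in⁴

Break the section into simple shapes (no overlaps), measuring from the bottom-left corner of the bounding box.
Rectangular body: 5.4 × 2.2, A = 11.88 in², y = 1.1 in, Ī = 4.7916 in⁴.
Semicircular cap: semicircle r = 2.7, A = 11.4511 in², y = 3.34592 in, Ī = 5.83293 in⁴.
Centroid: ȳ = ΣA·y / ΣA = 2.20231 in.
Transfer each piece to the centroidal x-axis using Ī + A·d² with d = y − 2.20231:
  rectangular body: d = -1.10231 in → contributes +19.227 in⁴
  semicircular cap: d = 1.1436 in → contributes +20.809 in⁴
Total I = 40.0359 in⁴.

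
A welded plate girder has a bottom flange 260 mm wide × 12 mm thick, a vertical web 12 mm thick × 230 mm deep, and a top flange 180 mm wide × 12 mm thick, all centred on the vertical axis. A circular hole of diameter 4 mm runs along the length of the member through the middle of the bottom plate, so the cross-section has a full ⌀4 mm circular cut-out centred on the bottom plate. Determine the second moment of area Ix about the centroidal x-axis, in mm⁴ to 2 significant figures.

Ix ≈ 8.8 × 10⁷ mm⁴

Decompose the section into non-overlapping parts with the origin at the bottom-left of its bounding rectangle.
Bottom plate: 260 × 12, A = 3 120 mm², y = 6 mm, Ī = 37 440 mm⁴.
Web plate: 12 × 230, A = 2 760 mm², y = 127 mm, Ī = 12 167 000 mm⁴.
Top plate: 180 × 12, A = 2 160 mm², y = 248 mm, Ī = 25 920 mm⁴.
Hole (subtracted): ⌀4, A = 12.57 mm², y = 6 mm, Ī = 12.57 mm⁴.
Centroid: ȳ = ΣA·y / ΣA = 112.7 mm.
Transfer each piece to the centroidal x-axis using Ī + A·d² with d = y − 112.7:
  bottom plate: d = -106.7 mm → contributes +35 570 974 mm⁴
  web plate: d = 14.28 mm → contributes +12 729 891 mm⁴
  top plate: d = 135.3 mm → contributes +39 555 947 mm⁴
  hole: d = -106.7 mm → contributes −143 130 mm⁴
Total I = 87 713 681 mm⁴.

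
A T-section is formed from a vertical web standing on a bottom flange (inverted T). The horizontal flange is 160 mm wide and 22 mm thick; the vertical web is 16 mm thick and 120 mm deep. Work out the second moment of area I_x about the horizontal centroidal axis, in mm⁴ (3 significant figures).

I_x ≈ 8.71 × 10⁶ mm⁴

Split into non-overlapping primitives; take the origin at the lower-left of the bounding box.
Flange: 160 × 22, A = 3 520 mm², y = 11 mm, Ī = 141 973 mm⁴.
Web: 16 × 120, A = 1 920 mm², y = 82 mm, Ī = 2 304 000 mm⁴.
Centroid: ȳ = ΣA·y / ΣA = 36.059 mm.
Transfer each piece to the horizontal centroidal axis using Ī + A·d² with d = y − 36.059:
  flange: d = -25.059 mm → contributes +2 352 338 mm⁴
  web: d = 45.941 mm → contributes +6 356 336 mm⁴
Total I = 8 708 675 mm⁴.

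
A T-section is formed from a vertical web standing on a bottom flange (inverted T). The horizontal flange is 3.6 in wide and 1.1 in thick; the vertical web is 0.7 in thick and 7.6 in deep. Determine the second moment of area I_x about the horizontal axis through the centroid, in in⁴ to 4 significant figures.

Break the section into simple shapes (no overlaps), measuring from the bottom-left corner of the bounding box.
Flange: 3.6 × 1.1, A = 3.96 in², y = 0.55 in, Ī = 0.3993 in⁴.
Web: 0.7 × 7.6, A = 5.32 in², y = 4.9 in, Ī = 25.6069 in⁴.
Centroid: ȳ = ΣA·y / ΣA = 3.04375 in.
Transfer each piece to the horizontal axis through the centroid using Ī + A·d² with d = y − 3.04375:
  flange: d = -2.49375 in → contributes +25.0257 in⁴
  web: d = 1.85625 in → contributes +43.9379 in⁴
Total I = 68.9636 in⁴.

I_x ≈ 68.96 in⁴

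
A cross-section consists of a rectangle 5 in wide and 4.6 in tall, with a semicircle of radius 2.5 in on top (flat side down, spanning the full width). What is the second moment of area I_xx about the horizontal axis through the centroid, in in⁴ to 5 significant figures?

I_xx ≈ 122.57 in⁴

Break the section into simple shapes (no overlaps), measuring from the bottom-left corner of the bounding box.
Rectangular body: 5 × 4.6, A = 23 in², y = 2.3 in, Ī = 40.55667 in⁴.
Semicircular cap: semicircle r = 2.5, A = 9.817477 in², y = 5.661033 in, Ī = 4.287381 in⁴.
Centroid: ȳ = ΣA·y / ΣA = 3.305466 in.
Transfer each piece to the horizontal axis through the centroid using Ī + A·d² with d = y − 3.305466:
  rectangular body: d = -1.005466 in → contributes +63.8088 in⁴
  semicircular cap: d = 2.355567 in → contributes +58.76156 in⁴
Total I = 122.5704 in⁴.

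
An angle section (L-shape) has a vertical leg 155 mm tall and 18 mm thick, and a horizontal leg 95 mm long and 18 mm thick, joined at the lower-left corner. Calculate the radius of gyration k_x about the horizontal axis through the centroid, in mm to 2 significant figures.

Treat the section as a set of non-overlapping primitives; coordinates are from the bounding-box lower-left.
Vertical leg: 18 × 155, A = 2 790 mm², y = 77.5 mm, Ī = 5 585 813 mm⁴.
Horizontal leg (remainder): 77 × 18, A = 1 386 mm², y = 9 mm, Ī = 37 422 mm⁴.
Centroid: ȳ = ΣA·y / ΣA = 54.77 mm.
Transfer each piece to the horizontal axis through the centroid using Ī + A·d² with d = y − 54.77:
  vertical leg: d = 22.73 mm → contributes +7 027 897 mm⁴
  horizontal leg (remainder): d = -45.77 mm → contributes +2 940 320 mm⁴
Total I = 9 968 218 mm⁴.
Radius of gyration: k = √(I/A) = √(9 968 218 / 4 176) = 48.86 mm.

k_x ≈ 49 mm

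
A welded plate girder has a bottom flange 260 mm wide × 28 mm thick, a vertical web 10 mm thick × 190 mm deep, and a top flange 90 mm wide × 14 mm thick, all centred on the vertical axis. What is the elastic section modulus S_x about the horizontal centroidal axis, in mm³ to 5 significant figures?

S_x ≈ 3.6744 × 10⁵ mm³

Decompose the section into non-overlapping parts with the origin at the bottom-left of its bounding rectangle.
Bottom plate: 260 × 28, A = 7 280 mm², y = 14 mm, Ī = 475626.7 mm⁴.
Web plate: 10 × 190, A = 1 900 mm², y = 123 mm, Ī = 5 715 833 mm⁴.
Top plate: 90 × 14, A = 1 260 mm², y = 225 mm, Ī = 20 580 mm⁴.
Centroid: ȳ = ΣA·y / ΣA = 59.30268 mm.
Transfer each piece to the horizontal centroidal axis using Ī + A·d² with d = y − 59.30268:
  bottom plate: d = -45.30268 mm → contributes +15 416 611 mm⁴
  web plate: d = 63.69732 mm → contributes +13 424 795 mm⁴
  top plate: d = 165.6973 mm → contributes +34 614 638 mm⁴
Total I = 63 456 044 mm⁴.
Extreme fibre distance c = 172.6973 mm; S = I/c = 367440.8 mm³.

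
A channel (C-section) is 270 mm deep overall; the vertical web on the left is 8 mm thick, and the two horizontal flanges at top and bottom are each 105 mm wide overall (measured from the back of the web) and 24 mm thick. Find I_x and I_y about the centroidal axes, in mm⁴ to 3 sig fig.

Decompose the section into non-overlapping parts with the origin at the bottom-left of its bounding rectangle.
Web: 8 × 270, A = 2 160 mm², y = 135 mm, Ī = 13 122 000 mm⁴.
Top flange (beyond web): 97 × 24, A = 2 328 mm², y = 258 mm, Ī = 111 744 mm⁴.
Bottom flange (beyond web): 97 × 24, A = 2 328 mm², y = 12 mm, Ī = 111 744 mm⁴.
By symmetry the centroid is at mid-height, ȳ = 135 mm.
Transfer each piece to the centroidal x-axis using Ī + A·d² with d = y − 135:
  web: d = 0 mm → contributes +13 122 000 mm⁴
  top flange (beyond web): d = 123 mm → contributes +35 332 056 mm⁴
  bottom flange (beyond web): d = -123 mm → contributes +35 332 056 mm⁴
Total I = 83 786 112 mm⁴.
For the y-axis: x̄ = 39.863 mm.
Repeating about the centroidal y-axis gives I_y = 7 729 039 mm⁴.

I_x ≈ 8.38 × 10⁷ mm⁴, I_y ≈ 7.73 × 10⁶ mm⁴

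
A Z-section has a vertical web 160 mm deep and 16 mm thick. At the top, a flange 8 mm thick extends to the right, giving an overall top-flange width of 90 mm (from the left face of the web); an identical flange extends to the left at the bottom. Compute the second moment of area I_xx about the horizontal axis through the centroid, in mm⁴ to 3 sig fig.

Split into non-overlapping primitives; take the origin at the lower-left of the bounding box.
Web: 16 × 160, A = 2 560 mm², y = 80 mm, Ī = 5 461 333 mm⁴.
Top flange (beyond web): 74 × 8, A = 592 mm², y = 156 mm, Ī = 3157.3 mm⁴.
Bottom flange (beyond web): 74 × 8, A = 592 mm², y = 4 mm, Ī = 3157.3 mm⁴.
Centroid: ȳ = ΣA·y / ΣA = 80 mm.
Transfer each piece to the horizontal axis through the centroid using Ī + A·d² with d = y − 80:
  web: d = 0 mm → contributes +5 461 333 mm⁴
  top flange (beyond web): d = 76 mm → contributes +3 422 549 mm⁴
  bottom flange (beyond web): d = -76 mm → contributes +3 422 549 mm⁴
Total I = 12 306 432 mm⁴.

I_xx ≈ 1.23 × 10⁷ mm⁴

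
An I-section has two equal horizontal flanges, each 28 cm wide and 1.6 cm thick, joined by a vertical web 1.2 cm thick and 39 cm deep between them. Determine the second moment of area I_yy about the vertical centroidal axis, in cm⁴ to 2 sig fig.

I_yy ≈ 5900 cm⁴

Treat the section as a set of non-overlapping primitives; coordinates are from the bounding-box lower-left.
Bottom flange: 28 × 1.6, A = 44.8 cm², x = 14 cm, Ī = 2 927 cm⁴.
Web: 1.2 × 39, A = 46.8 cm², x = 14 cm, Ī = 5.616 cm⁴.
Top flange: 28 × 1.6, A = 44.8 cm², x = 14 cm, Ī = 2 927 cm⁴.
By symmetry the centroid is at mid-width, x̄ = 14 cm.
All pieces are centred on the vertical centroidal axis, so I = ΣĪ = 5 859 cm⁴.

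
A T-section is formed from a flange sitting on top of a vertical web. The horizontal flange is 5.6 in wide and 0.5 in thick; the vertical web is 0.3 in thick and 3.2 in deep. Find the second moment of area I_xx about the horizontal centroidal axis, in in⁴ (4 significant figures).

Split into non-overlapping primitives; take the origin at the lower-left of the bounding box.
Flange: 5.6 × 0.5, A = 2.8 in², y = 3.45 in, Ī = 0.0583333 in⁴.
Web: 0.3 × 3.2, A = 0.96 in², y = 1.6 in, Ī = 0.8192 in⁴.
Centroid: ȳ = ΣA·y / ΣA = 2.97766 in.
Transfer each piece to the horizontal centroidal axis using Ī + A·d² with d = y − 2.97766:
  flange: d = 0.47234 in → contributes +0.683029 in⁴
  web: d = -1.37766 in → contributes +2.64123 in⁴
Total I = 3.32426 in⁴.

I_xx ≈ 3.324 in⁴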